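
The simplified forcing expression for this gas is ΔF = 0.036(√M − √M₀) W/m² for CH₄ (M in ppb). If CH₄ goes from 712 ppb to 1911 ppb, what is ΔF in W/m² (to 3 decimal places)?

ΔF = 0.613 W/m²

CH₄: 0.036 × (√1911 − √712) = 0.036 × (43.7150 − 26.6833) = 0.036 × 17.0317 = 0.6131 W/m².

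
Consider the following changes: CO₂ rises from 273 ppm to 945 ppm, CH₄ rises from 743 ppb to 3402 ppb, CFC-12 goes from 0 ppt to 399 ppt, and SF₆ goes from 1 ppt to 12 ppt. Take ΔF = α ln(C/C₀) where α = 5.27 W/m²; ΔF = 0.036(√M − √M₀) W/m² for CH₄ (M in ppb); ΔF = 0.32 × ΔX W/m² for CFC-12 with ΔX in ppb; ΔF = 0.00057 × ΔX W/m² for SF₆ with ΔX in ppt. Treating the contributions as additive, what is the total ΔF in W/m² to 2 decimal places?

ΔF = 7.80 W/m²

CO₂: 5.27 × ln(945/273) = 5.27 × ln(3.46154) = 5.27 × 1.24171 = 6.5438 W/m².
CH₄: 0.036 × (√3402 − √743) = 0.036 × (58.3267 − 27.2580) = 0.036 × 31.0687 = 1.1185 W/m².
CFC-12: Δ = 399 − 0 = 399 ppt = 0.399 ppb; ΔF = 0.32 × 0.399 = 0.1277 W/m².
SF₆: ΔF = 0.00057 × (12 − 1) = 0.00057 × 11 = 0.0063 W/m².
Total ΔF = 6.5438 + 1.1185 + 0.1277 + 0.0063 = 7.7963 W/m².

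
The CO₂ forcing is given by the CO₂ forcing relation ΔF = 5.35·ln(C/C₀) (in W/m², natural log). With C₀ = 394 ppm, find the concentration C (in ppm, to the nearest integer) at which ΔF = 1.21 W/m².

Set 5.35 ln(C/394) = 1.21, so ln(C/394) = 1.21/5.35 = 0.22617.
Then C/394 = e^0.22617 = 1.25379, giving C = 394 × 1.25379 = 493.99 ppm.

C ≈ 494 ppm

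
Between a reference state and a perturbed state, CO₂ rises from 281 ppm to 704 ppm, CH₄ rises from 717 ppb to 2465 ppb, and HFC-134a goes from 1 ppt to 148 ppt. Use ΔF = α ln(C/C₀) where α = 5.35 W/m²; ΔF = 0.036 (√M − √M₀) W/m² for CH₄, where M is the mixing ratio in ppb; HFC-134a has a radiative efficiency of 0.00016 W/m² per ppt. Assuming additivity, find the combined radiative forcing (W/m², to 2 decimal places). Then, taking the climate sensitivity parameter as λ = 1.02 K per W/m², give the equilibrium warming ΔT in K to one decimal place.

ΔF = 5.76 W/m²; ΔT = 5.9 K

CO₂: 5.35 × ln(704/281) = 5.35 × ln(2.50534) = 5.35 × 0.91842 = 4.9135 W/m².
CH₄: 0.036 × (√2465 − √717) = 0.036 × (49.6488 − 26.7769) = 0.036 × 22.8719 = 0.8234 W/m².
HFC-134a: ΔF = 0.00016 × (148 − 1) = 0.00016 × 147 = 0.0235 W/m².
Total ΔF = 4.9135 + 0.8234 + 0.0235 = 5.7604 W/m².
ΔT = λ ΔF = 1.02 × 5.76 = 5.8752 K.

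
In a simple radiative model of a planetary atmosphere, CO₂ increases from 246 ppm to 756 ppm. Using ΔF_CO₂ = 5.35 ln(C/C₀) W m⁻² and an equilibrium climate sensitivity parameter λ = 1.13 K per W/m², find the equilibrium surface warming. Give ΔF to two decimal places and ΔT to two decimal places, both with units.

ΔF = 6.01 W/m²; ΔT = 6.79 K

CO₂: 5.35 × ln(756/246) = 5.35 × ln(3.07317) = 5.35 × 1.12271 = 6.0065 W/m².
ΔT = λ ΔF = 1.13 × 6.01 = 6.7913 K.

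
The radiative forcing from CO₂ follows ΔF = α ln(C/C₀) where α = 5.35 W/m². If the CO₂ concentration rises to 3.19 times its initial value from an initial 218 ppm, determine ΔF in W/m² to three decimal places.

ΔF = 5.35 × ln(3.19) = 5.35 × 1.16002 = 6.2061 W/m².

ΔF = 6.206 W/m²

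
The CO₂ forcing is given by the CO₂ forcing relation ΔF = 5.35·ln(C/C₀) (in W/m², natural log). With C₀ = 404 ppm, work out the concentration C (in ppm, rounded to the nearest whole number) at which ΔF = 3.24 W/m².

Set 5.35 ln(C/404) = 3.24, so ln(C/404) = 3.24/5.35 = 0.60561.
Then C/404 = e^0.60561 = 1.83237, giving C = 404 × 1.83237 = 740.28 ppm.

C ≈ 740 ppm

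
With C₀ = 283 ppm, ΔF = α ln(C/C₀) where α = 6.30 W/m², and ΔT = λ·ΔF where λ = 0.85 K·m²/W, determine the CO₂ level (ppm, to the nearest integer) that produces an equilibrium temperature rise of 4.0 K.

C ≈ 597 ppm

Required forcing: ΔF = ΔT/λ = 4.0/0.85 = 4.7059 W/m².
Then ln(C/283) = ΔF/6.30 = 4.7059/6.30 = 0.74697.
So C = 283 × e^0.74697 = 283 × 2.11060 = 597.30 ppm.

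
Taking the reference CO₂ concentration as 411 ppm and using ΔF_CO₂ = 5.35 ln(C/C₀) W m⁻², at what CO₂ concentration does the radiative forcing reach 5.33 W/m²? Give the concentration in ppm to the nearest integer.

C ≈ 1113 ppm

Set 5.35 ln(C/411) = 5.33, so ln(C/411) = 5.33/5.35 = 0.99626.
Then C/411 = e^0.99626 = 2.70813, giving C = 411 × 2.70813 = 1113.04 ppm.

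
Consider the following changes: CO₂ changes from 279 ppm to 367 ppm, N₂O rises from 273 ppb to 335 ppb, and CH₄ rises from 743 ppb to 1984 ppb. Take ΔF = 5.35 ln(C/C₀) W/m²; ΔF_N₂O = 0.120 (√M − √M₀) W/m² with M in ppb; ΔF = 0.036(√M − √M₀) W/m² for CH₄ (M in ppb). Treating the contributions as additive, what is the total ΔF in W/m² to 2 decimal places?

ΔF = 2.30 W/m²

CO₂: 5.35 × ln(367/279) = 5.35 × ln(1.31541) = 5.35 × 0.27415 = 1.4667 W/m².
N₂O: 0.120 × (√335 − √273) = 0.120 × (18.3030 − 16.5227) = 0.120 × 1.7803 = 0.2136 W/m².
CH₄: 0.036 × (√1984 − √743) = 0.036 × (44.5421 − 27.2580) = 0.036 × 17.2841 = 0.6222 W/m².
Total ΔF = 1.4667 + 0.2136 + 0.6222 = 2.3025 W/m².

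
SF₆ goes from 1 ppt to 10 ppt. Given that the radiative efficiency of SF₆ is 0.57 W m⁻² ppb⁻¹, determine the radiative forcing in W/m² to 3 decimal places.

ΔF = 0.005 W/m²

SF₆: Δ = 10 − 1 = 9 ppt = 0.009 ppb; ΔF = 0.57 × 0.009 = 0.0051 W/m².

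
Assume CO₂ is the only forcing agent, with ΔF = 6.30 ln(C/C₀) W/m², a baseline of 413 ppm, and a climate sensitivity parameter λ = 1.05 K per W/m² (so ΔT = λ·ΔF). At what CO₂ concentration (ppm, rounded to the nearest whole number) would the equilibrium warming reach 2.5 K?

C ≈ 603 ppm

Required forcing: ΔF = ΔT/λ = 2.5/1.05 = 2.3810 W/m².
Then ln(C/413) = ΔF/6.30 = 2.3810/6.30 = 0.37794.
So C = 413 × e^0.37794 = 413 × 1.45928 = 602.68 ppm.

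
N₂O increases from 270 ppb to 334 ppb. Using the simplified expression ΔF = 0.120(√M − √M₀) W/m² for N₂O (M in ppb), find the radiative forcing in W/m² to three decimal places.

N₂O: 0.120 × (√334 − √270) = 0.120 × (18.2757 − 16.4317) = 0.120 × 1.8440 = 0.2213 W/m².

ΔF = 0.221 W/m²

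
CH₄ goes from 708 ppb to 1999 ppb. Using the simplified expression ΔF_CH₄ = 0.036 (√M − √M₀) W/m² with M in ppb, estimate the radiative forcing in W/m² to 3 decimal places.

ΔF = 0.652 W/m²

CH₄: 0.036 × (√1999 − √708) = 0.036 × (44.7102 − 26.6083) = 0.036 × 18.1019 = 0.6517 W/m².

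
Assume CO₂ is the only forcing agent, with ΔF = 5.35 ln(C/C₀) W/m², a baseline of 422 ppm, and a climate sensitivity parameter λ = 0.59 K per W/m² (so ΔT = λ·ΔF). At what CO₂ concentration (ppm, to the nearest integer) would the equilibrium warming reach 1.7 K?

Required forcing: ΔF = ΔT/λ = 1.7/0.59 = 2.8814 W/m².
Then ln(C/422) = ΔF/5.35 = 2.8814/5.35 = 0.53858.
So C = 422 × e^0.53858 = 422 × 1.71357 = 723.13 ppm.

C ≈ 723 ppm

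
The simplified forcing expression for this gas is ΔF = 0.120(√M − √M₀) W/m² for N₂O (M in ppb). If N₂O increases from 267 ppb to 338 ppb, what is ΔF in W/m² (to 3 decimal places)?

N₂O: 0.120 × (√338 − √267) = 0.120 × (18.3848 − 16.3401) = 0.120 × 2.0447 = 0.2454 W/m².

ΔF = 0.245 W/m²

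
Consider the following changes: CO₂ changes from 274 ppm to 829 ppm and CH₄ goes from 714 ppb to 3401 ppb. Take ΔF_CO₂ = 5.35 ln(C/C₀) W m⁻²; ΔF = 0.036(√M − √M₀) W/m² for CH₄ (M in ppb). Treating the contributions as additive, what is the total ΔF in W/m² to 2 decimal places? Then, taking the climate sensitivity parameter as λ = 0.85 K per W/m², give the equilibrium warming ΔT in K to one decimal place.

ΔF = 7.06 W/m²; ΔT = 6.0 K

CO₂: 5.35 × ln(829/274) = 5.35 × ln(3.02555) = 5.35 × 1.10709 = 5.9229 W/m².
CH₄: 0.036 × (√3401 − √714) = 0.036 × (58.3181 − 26.7208) = 0.036 × 31.5973 = 1.1375 W/m².
Total ΔF = 5.9229 + 1.1375 = 7.0604 W/m².
ΔT = λ ΔF = 0.85 × 7.06 = 6.0010 K.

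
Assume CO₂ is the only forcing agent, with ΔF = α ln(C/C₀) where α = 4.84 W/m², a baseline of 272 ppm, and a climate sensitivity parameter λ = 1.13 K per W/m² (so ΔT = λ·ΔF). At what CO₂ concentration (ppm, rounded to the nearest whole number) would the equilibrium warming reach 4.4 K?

C ≈ 608 ppm

Required forcing: ΔF = ΔT/λ = 4.4/1.13 = 3.8938 W/m².
Then ln(C/272) = ΔF/4.84 = 3.8938/4.84 = 0.80450.
So C = 272 × e^0.80450 = 272 × 2.23558 = 608.08 ppm.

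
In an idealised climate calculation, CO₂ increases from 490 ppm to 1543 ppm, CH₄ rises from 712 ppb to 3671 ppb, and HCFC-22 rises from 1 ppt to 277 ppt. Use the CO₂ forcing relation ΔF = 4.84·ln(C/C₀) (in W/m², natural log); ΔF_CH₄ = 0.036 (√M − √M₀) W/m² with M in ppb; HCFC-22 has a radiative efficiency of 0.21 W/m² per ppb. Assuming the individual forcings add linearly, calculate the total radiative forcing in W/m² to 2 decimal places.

ΔF = 6.83 W/m²

CO₂: 4.84 × ln(1543/490) = 4.84 × ln(3.14898) = 4.84 × 1.14708 = 5.5519 W/m².
CH₄: 0.036 × (√3671 − √712) = 0.036 × (60.5888 − 26.6833) = 0.036 × 33.9055 = 1.2206 W/m².
HCFC-22: Δ = 277 − 1 = 276 ppt = 0.276 ppb; ΔF = 0.21 × 0.276 = 0.0580 W/m².
Total ΔF = 5.5519 + 1.2206 + 0.0580 = 6.8305 W/m².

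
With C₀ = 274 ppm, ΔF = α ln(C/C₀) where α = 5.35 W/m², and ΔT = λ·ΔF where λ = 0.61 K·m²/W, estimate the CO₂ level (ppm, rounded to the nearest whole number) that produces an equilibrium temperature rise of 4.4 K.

Required forcing: ΔF = ΔT/λ = 4.4/0.61 = 7.2131 W/m².
Then ln(C/274) = ΔF/5.35 = 7.2131/5.35 = 1.34824.
So C = 274 × e^1.34824 = 274 × 3.85064 = 1055.08 ppm.

C ≈ 1055 ppm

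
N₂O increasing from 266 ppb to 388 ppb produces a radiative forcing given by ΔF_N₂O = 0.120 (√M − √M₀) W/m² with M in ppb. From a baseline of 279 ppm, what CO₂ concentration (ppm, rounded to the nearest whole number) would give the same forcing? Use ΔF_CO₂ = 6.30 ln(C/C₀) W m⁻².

N₂O forcing: 0.120 × (√388 − √266) = 0.120 × (19.6977 − 16.3095) = 0.120 × 3.3882 = 0.40658 W/m².
Set 6.30 ln(C/279) = 0.40658: ln(C/279) = 0.40658/6.30 = 0.06454, so C = 279 × e^0.06454 = 279 × 1.06667 = 297.60 ppm.

C ≈ 298 ppm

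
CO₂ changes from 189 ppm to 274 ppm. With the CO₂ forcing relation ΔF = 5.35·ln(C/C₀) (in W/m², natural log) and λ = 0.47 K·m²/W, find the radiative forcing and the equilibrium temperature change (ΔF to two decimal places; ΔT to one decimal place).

CO₂: 5.35 × ln(274/189) = 5.35 × ln(1.44974) = 5.35 × 0.37138 = 1.9869 W/m².
ΔT = λ ΔF = 0.47 × 1.99 = 0.9353 K.

ΔF = 1.99 W/m²; ΔT = 0.9 K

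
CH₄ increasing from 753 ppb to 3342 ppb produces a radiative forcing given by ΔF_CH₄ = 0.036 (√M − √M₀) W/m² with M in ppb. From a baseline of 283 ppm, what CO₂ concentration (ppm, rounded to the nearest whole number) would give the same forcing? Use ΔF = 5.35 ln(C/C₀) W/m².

CH₄ forcing: 0.036 × (√3342 − √753) = 0.036 × (57.8100 − 27.4408) = 0.036 × 30.3692 = 1.09329 W/m².
Set 5.35 ln(C/283) = 1.09329: ln(C/283) = 1.09329/5.35 = 0.20435, so C = 283 × e^0.20435 = 283 × 1.22673 = 347.16 ppm.

C ≈ 347 ppm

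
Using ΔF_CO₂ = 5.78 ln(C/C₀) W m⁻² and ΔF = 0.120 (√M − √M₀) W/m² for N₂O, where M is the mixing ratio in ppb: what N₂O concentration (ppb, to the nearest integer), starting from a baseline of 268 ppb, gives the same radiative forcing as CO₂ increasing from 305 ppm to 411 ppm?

CO₂ forcing: 5.78 × ln(411/305) = 5.78 × 0.298281 = 1.72406 W/m².
Set 0.120(√M − √268) = 1.72406: √M = 1.72406/0.120 + √268 = 14.3672 + 16.3707 = 30.7379.
M = (30.7379)² = 944.82 ppb.

M ≈ 945 ppb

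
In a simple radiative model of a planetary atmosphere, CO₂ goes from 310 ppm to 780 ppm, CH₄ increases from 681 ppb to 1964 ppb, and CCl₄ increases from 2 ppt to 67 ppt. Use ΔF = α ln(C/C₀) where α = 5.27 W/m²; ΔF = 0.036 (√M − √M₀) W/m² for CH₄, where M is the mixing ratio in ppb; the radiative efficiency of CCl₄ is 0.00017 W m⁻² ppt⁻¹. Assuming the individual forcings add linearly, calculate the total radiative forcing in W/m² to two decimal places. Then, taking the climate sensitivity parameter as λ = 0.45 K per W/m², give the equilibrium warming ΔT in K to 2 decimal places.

ΔF = 5.53 W/m²; ΔT = 2.49 K

CO₂: 5.27 × ln(780/310) = 5.27 × ln(2.51613) = 5.27 × 0.92272 = 4.8627 W/m².
CH₄: 0.036 × (√1964 − √681) = 0.036 × (44.3170 − 26.0960) = 0.036 × 18.2210 = 0.6560 W/m².
CCl₄: ΔF = 0.00017 × (67 − 2) = 0.00017 × 65 = 0.0111 W/m².
Total ΔF = 4.8627 + 0.6560 + 0.0111 = 5.5298 W/m².
ΔT = λ ΔF = 0.45 × 5.53 = 2.4885 K.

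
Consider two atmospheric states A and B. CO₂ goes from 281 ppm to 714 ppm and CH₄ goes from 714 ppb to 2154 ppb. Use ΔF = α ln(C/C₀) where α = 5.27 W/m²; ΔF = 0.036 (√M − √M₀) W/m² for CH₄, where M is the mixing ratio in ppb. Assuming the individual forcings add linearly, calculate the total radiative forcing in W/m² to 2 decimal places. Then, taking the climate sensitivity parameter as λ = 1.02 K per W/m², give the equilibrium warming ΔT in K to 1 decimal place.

ΔF = 5.62 W/m²; ΔT = 5.7 K

CO₂: 5.27 × ln(714/281) = 5.27 × ln(2.54093) = 5.27 × 0.93253 = 4.9144 W/m².
CH₄: 0.036 × (√2154 − √714) = 0.036 × (46.4112 − 26.7208) = 0.036 × 19.6904 = 0.7089 W/m².
Total ΔF = 4.9144 + 0.7089 = 5.6233 W/m².
ΔT = λ ΔF = 1.02 × 5.62 = 5.7324 K.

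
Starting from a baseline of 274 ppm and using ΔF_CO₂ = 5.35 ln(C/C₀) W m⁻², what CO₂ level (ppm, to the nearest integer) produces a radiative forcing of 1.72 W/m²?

Set 5.35 ln(C/274) = 1.72, so ln(C/274) = 1.72/5.35 = 0.32150.
Then C/274 = e^0.32150 = 1.37920, giving C = 274 × 1.37920 = 377.90 ppm.

C ≈ 378 ppm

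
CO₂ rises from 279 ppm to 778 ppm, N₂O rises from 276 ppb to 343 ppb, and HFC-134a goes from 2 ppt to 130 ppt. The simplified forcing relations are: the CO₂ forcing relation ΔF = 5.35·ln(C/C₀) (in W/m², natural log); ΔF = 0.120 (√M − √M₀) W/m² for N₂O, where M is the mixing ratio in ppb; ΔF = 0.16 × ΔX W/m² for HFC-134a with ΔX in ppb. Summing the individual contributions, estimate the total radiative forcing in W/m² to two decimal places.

ΔF = 5.74 W/m²

CO₂: 5.35 × ln(778/279) = 5.35 × ln(2.78853) = 5.35 × 1.02551 = 5.4865 W/m².
N₂O: 0.120 × (√343 − √276) = 0.120 × (18.5203 − 16.6132) = 0.120 × 1.9071 = 0.2289 W/m².
HFC-134a: Δ = 130 − 2 = 128 ppt = 0.128 ppb; ΔF = 0.16 × 0.128 = 0.0205 W/m².
Total ΔF = 5.4865 + 0.2289 + 0.0205 = 5.7359 W/m².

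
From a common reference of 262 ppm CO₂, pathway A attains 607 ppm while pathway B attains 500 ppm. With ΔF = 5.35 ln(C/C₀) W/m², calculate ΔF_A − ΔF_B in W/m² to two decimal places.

ΔF_A = 5.35 ln(607/262) = 5.35 × 0.84018 = 4.4950 W/m².
ΔF_B = 5.35 ln(500/262) = 5.35 × 0.64626 = 3.4575 W/m².
Difference: 4.4950 − 3.4575 = 1.0375 W/m².

ΔF_A − ΔF_B = 1.04 W/m²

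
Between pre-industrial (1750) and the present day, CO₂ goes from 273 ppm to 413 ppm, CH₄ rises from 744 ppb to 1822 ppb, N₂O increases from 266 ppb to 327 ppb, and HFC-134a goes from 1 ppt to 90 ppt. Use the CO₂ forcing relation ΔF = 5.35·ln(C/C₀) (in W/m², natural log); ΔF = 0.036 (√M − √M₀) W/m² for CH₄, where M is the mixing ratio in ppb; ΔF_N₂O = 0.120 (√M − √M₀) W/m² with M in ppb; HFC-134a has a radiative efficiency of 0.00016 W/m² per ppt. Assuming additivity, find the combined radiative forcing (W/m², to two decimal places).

CO₂: 5.35 × ln(413/273) = 5.35 × ln(1.51282) = 5.35 × 0.41398 = 2.2148 W/m².
CH₄: 0.036 × (√1822 − √744) = 0.036 × (42.6849 − 27.2764) = 0.036 × 15.4085 = 0.5547 W/m².
N₂O: 0.120 × (√327 − √266) = 0.120 × (18.0831 − 16.3095) = 0.120 × 1.7736 = 0.2128 W/m².
HFC-134a: ΔF = 0.00016 × (90 − 1) = 0.00016 × 89 = 0.0142 W/m².
Total ΔF = 2.2148 + 0.5547 + 0.2128 + 0.0142 = 2.9965 W/m².

ΔF = 3.00 W/m²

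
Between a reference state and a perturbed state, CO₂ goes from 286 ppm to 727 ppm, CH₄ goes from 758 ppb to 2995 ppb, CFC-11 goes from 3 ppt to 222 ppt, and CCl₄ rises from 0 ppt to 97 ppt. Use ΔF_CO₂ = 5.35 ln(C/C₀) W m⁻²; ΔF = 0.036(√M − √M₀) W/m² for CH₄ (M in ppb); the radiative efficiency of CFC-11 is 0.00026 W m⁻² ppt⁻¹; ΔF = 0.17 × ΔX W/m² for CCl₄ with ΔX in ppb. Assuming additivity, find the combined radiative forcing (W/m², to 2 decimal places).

ΔF = 6.04 W/m²

CO₂: 5.35 × ln(727/286) = 5.35 × ln(2.54196) = 5.35 × 0.93294 = 4.9912 W/m².
CH₄: 0.036 × (√2995 − √758) = 0.036 × (54.7266 − 27.5318) = 0.036 × 27.1948 = 0.9790 W/m².
CFC-11: ΔF = 0.00026 × (222 − 3) = 0.00026 × 219 = 0.0569 W/m².
CCl₄: Δ = 97 − 0 = 97 ppt = 0.097 ppb; ΔF = 0.17 × 0.097 = 0.0165 W/m².
Total ΔF = 4.9912 + 0.9790 + 0.0569 + 0.0165 = 6.0436 W/m².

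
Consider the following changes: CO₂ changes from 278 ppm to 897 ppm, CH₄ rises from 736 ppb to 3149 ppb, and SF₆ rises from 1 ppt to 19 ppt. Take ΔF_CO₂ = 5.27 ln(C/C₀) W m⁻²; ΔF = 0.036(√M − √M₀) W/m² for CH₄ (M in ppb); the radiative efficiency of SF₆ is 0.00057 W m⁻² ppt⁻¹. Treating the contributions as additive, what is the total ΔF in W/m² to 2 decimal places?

ΔF = 7.23 W/m²

CO₂: 5.27 × ln(897/278) = 5.27 × ln(3.22662) = 5.27 × 1.17144 = 6.1735 W/m².
CH₄: 0.036 × (√3149 − √736) = 0.036 × (56.1160 − 27.1293) = 0.036 × 28.9867 = 1.0435 W/m².
SF₆: ΔF = 0.00057 × (19 − 1) = 0.00057 × 18 = 0.0103 W/m².
Total ΔF = 6.1735 + 1.0435 + 0.0103 = 7.2273 W/m².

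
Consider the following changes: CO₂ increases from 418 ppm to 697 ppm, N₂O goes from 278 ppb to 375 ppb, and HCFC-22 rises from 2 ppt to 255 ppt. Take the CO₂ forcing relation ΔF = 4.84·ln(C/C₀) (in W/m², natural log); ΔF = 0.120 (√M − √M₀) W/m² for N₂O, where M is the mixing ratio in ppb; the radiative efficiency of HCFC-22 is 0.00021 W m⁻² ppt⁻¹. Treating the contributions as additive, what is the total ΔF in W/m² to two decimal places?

ΔF = 2.85 W/m²

CO₂: 4.84 × ln(697/418) = 4.84 × ln(1.66746) = 4.84 × 0.51130 = 2.4747 W/m².
N₂O: 0.120 × (√375 − √278) = 0.120 × (19.3649 − 16.6733) = 0.120 × 2.6916 = 0.3230 W/m².
HCFC-22: ΔF = 0.00021 × (255 − 2) = 0.00021 × 253 = 0.0531 W/m².
Total ΔF = 2.4747 + 0.3230 + 0.0531 = 2.8508 W/m².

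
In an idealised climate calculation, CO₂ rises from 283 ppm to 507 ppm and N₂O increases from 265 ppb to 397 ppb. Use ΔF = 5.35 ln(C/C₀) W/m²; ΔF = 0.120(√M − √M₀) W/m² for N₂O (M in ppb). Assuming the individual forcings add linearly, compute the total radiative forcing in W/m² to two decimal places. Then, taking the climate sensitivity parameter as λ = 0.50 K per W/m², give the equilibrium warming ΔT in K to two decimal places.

ΔF = 3.56 W/m²; ΔT = 1.78 K

CO₂: 5.35 × ln(507/283) = 5.35 × ln(1.79152) = 5.35 × 0.58306 = 3.1194 W/m².
N₂O: 0.120 × (√397 − √265) = 0.120 × (19.9249 − 16.2788) = 0.120 × 3.6461 = 0.4375 W/m².
Total ΔF = 3.1194 + 0.4375 = 3.5569 W/m².
ΔT = λ ΔF = 0.50 × 3.56 = 1.7800 K.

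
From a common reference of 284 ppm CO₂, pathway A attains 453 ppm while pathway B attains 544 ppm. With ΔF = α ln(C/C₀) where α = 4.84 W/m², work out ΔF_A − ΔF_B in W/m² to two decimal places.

ΔF_A − ΔF_B = -0.89 W/m²

ΔF_A = 4.84 ln(453/284) = 4.84 × 0.46692 = 2.2599 W/m².
ΔF_B = 4.84 ln(544/284) = 4.84 × 0.64998 = 3.1459 W/m².
Difference: 2.2599 − 3.1459 = -0.8860 W/m².
(Equivalently, ΔF_A − ΔF_B = 4.84 ln(453/544) = 4.84 × -0.18306 = -0.8860 W/m².)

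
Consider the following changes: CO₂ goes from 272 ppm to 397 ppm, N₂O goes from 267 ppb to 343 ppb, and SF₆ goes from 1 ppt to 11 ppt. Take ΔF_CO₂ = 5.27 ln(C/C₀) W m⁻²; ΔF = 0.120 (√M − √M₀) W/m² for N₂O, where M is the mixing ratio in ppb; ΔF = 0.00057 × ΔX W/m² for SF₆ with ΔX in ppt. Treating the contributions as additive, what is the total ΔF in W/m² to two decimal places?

ΔF = 2.26 W/m²

CO₂: 5.27 × ln(397/272) = 5.27 × ln(1.45956) = 5.27 × 0.37814 = 1.9928 W/m².
N₂O: 0.120 × (√343 − √267) = 0.120 × (18.5203 − 16.3401) = 0.120 × 2.1802 = 0.2616 W/m².
SF₆: ΔF = 0.00057 × (11 − 1) = 0.00057 × 10 = 0.0057 W/m².
Total ΔF = 1.9928 + 0.2616 + 0.0057 = 2.2601 W/m².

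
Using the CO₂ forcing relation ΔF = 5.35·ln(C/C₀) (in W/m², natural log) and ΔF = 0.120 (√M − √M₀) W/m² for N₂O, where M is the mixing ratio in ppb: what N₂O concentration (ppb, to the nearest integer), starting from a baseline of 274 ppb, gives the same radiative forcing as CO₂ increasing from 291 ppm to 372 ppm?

CO₂ forcing: 5.35 × ln(372/291) = 5.35 × 0.245571 = 1.31380 W/m².
Set 0.120(√M − √274) = 1.31380: √M = 1.31380/0.120 + √274 = 10.9483 + 16.5529 = 27.5012.
M = (27.5012)² = 756.32 ppb.

M ≈ 756 ppb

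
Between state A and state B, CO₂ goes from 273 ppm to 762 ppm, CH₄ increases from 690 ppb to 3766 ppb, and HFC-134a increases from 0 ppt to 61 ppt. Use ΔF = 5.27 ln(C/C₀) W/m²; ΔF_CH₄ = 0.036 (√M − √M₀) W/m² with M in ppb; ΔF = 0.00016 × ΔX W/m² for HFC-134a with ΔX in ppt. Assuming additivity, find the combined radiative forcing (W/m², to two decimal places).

CO₂: 5.27 × ln(762/273) = 5.27 × ln(2.79121) = 5.27 × 1.02648 = 5.4095 W/m².
CH₄: 0.036 × (√3766 − √690) = 0.036 × (61.3677 − 26.2679) = 0.036 × 35.0998 = 1.2636 W/m².
HFC-134a: ΔF = 0.00016 × (61 − 0) = 0.00016 × 61 = 0.0098 W/m².
Total ΔF = 5.4095 + 1.2636 + 0.0098 = 6.6829 W/m².

ΔF = 6.68 W/m²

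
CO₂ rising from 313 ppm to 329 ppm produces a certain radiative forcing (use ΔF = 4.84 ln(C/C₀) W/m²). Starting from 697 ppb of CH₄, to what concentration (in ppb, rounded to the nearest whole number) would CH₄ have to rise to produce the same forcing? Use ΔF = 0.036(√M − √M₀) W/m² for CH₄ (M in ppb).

CO₂ forcing: 4.84 × ln(329/313) = 4.84 × 0.049855 = 0.24130 W/m².
Set 0.036(√M − √697) = 0.24130: √M = 0.24130/0.036 + √697 = 6.7028 + 26.4008 = 33.1036.
M = (33.1036)² = 1095.85 ppb.

M ≈ 1096 ppb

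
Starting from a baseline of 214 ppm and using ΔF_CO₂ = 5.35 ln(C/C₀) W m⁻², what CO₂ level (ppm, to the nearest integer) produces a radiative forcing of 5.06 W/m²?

Set 5.35 ln(C/214) = 5.06, so ln(C/214) = 5.06/5.35 = 0.94579.
Then C/214 = e^0.94579 = 2.57485, giving C = 214 × 2.57485 = 551.02 ppm.

C ≈ 551 ppm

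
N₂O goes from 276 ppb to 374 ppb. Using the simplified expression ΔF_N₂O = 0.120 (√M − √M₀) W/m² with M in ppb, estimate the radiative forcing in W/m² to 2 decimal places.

N₂O: 0.120 × (√374 − √276) = 0.120 × (19.3391 − 16.6132) = 0.120 × 2.7259 = 0.3271 W/m².

ΔF = 0.33 W/m²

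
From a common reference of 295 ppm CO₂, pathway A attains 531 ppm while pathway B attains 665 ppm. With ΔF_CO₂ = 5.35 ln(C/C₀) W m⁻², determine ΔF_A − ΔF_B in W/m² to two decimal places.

ΔF_A = 5.35 ln(531/295) = 5.35 × 0.58779 = 3.1447 W/m².
ΔF_B = 5.35 ln(665/295) = 5.35 × 0.81281 = 4.3485 W/m².
Difference: 3.1447 − 4.3485 = -1.2038 W/m².

ΔF_A − ΔF_B = -1.20 W/m²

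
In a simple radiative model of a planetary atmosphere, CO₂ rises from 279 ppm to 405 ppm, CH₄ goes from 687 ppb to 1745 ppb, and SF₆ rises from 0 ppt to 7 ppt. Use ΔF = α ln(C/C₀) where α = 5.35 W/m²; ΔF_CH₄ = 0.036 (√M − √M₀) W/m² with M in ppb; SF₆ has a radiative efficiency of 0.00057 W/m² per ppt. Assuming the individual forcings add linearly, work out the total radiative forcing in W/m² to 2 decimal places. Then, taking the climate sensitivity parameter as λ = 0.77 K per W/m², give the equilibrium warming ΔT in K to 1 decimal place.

CO₂: 5.35 × ln(405/279) = 5.35 × ln(1.45161) = 5.35 × 0.37267 = 1.9938 W/m².
CH₄: 0.036 × (√1745 − √687) = 0.036 × (41.7732 − 26.2107) = 0.036 × 15.5625 = 0.5603 W/m².
SF₆: ΔF = 0.00057 × (7 − 0) = 0.00057 × 7 = 0.0040 W/m².
Total ΔF = 1.9938 + 0.5603 + 0.0040 = 2.5581 W/m².
ΔT = λ ΔF = 0.77 × 2.56 = 1.9712 K.

ΔF = 2.56 W/m²; ΔT = 2.0 K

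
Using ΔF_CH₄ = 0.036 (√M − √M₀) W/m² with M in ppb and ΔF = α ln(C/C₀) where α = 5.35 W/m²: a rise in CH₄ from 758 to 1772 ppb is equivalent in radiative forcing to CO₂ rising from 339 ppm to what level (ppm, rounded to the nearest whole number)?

C ≈ 374 ppm

CH₄ forcing: 0.036 × (√1772 − √758) = 0.036 × (42.0951 − 27.5318) = 0.036 × 14.5633 = 0.52428 W/m².
Set 5.35 ln(C/339) = 0.52428: ln(C/339) = 0.52428/5.35 = 0.09800, so C = 339 × e^0.09800 = 339 × 1.10296 = 373.90 ppm.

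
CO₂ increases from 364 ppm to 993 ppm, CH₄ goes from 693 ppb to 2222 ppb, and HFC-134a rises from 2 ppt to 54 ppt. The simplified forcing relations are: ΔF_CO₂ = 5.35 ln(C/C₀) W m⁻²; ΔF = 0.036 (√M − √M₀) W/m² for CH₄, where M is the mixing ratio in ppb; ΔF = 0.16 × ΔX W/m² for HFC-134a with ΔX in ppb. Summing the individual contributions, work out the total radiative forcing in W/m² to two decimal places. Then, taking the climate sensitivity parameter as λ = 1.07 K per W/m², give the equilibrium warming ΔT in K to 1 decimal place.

CO₂: 5.35 × ln(993/364) = 5.35 × ln(2.72802) = 5.35 × 1.00358 = 5.3692 W/m².
CH₄: 0.036 × (√2222 − √693) = 0.036 × (47.1381 − 26.3249) = 0.036 × 20.8132 = 0.7493 W/m².
HFC-134a: Δ = 54 − 2 = 52 ppt = 0.052 ppb; ΔF = 0.16 × 0.052 = 0.0083 W/m².
Total ΔF = 5.3692 + 0.7493 + 0.0083 = 6.1268 W/m².
ΔT = λ ΔF = 1.07 × 6.13 = 6.5591 K.

ΔF = 6.13 W/m²; ΔT = 6.6 K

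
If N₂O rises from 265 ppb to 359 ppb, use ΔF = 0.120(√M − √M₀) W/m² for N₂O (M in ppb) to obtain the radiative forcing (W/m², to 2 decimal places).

ΔF = 0.32 W/m²

N₂O: 0.120 × (√359 − √265) = 0.120 × (18.9473 − 16.2788) = 0.120 × 2.6685 = 0.3202 W/m².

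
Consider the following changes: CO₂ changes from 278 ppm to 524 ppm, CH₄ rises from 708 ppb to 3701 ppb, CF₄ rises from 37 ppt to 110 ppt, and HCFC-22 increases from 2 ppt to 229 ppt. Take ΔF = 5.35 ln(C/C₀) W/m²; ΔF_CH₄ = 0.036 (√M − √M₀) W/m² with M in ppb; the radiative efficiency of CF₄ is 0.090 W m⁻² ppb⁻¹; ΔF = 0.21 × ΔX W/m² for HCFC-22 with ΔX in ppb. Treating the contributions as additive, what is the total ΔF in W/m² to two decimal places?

CO₂: 5.35 × ln(524/278) = 5.35 × ln(1.88489) = 5.35 × 0.63387 = 3.3912 W/m².
CH₄: 0.036 × (√3701 − √708) = 0.036 × (60.8358 − 26.6083) = 0.036 × 34.2275 = 1.2322 W/m².
CF₄: Δ = 110 − 37 = 73 ppt = 0.073 ppb; ΔF = 0.090 × 0.073 = 0.0066 W/m².
HCFC-22: Δ = 229 − 2 = 227 ppt = 0.227 ppb; ΔF = 0.21 × 0.227 = 0.0477 W/m².
Total ΔF = 3.3912 + 1.2322 + 0.0066 + 0.0477 = 4.6777 W/m².

ΔF = 4.68 W/m²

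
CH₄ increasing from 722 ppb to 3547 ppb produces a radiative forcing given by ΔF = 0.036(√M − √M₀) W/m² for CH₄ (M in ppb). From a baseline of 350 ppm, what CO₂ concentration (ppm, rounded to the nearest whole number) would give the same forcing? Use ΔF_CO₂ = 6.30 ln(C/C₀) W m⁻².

C ≈ 422 ppm

CH₄ forcing: 0.036 × (√3547 − √722) = 0.036 × (59.5567 − 26.8701) = 0.036 × 32.6866 = 1.17672 W/m².
Set 6.30 ln(C/350) = 1.17672: ln(C/350) = 1.17672/6.30 = 0.18678, so C = 350 × e^0.18678 = 350 × 1.20536 = 421.88 ppm.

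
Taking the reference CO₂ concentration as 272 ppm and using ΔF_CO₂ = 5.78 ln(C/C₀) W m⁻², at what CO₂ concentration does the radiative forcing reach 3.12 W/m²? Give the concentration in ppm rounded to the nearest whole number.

Set 5.78 ln(C/272) = 3.12, so ln(C/272) = 3.12/5.78 = 0.53979.
Then C/272 = e^0.53979 = 1.71565, giving C = 272 × 1.71565 = 466.66 ppm.

C ≈ 467 ppm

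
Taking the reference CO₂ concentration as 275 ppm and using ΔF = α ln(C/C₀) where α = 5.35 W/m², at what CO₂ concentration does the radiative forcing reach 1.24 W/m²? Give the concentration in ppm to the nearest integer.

C ≈ 347 ppm

Set 5.35 ln(C/275) = 1.24, so ln(C/275) = 1.24/5.35 = 0.23178.
Then C/275 = e^0.23178 = 1.26084, giving C = 275 × 1.26084 = 346.73 ppm.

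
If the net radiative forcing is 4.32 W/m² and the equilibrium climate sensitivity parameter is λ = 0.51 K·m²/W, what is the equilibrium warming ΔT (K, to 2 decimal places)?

ΔT = λ ΔF = 0.51 × 4.32 = 2.2032 K.

ΔT = 2.20 K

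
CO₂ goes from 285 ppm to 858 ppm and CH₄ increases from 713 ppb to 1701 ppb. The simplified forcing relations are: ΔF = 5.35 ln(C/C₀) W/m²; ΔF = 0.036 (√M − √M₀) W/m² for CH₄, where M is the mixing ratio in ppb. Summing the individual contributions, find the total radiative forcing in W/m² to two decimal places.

CO₂: 5.35 × ln(858/285) = 5.35 × ln(3.01053) = 5.35 × 1.10212 = 5.8963 W/m².
CH₄: 0.036 × (√1701 − √713) = 0.036 × (41.2432 − 26.7021) = 0.036 × 14.5411 = 0.5235 W/m².
Total ΔF = 5.8963 + 0.5235 = 6.4198 W/m².

ΔF = 6.42 W/m²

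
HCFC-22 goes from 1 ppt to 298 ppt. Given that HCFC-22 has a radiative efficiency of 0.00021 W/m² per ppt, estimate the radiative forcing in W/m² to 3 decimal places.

ΔF = 0.062 W/m²

HCFC-22: ΔF = 0.00021 × (298 − 1) = 0.00021 × 297 = 0.0624 W/m².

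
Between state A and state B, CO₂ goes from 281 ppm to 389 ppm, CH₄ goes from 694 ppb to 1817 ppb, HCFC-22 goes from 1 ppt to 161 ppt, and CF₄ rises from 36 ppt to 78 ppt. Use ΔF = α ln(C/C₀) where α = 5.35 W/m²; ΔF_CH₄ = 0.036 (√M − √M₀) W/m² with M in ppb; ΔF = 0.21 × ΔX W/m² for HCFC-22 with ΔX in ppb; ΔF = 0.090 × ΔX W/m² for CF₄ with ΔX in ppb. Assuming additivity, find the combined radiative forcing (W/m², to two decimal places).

ΔF = 2.36 W/m²

CO₂: 5.35 × ln(389/281) = 5.35 × ln(1.38434) = 5.35 × 0.32522 = 1.7399 W/m².
CH₄: 0.036 × (√1817 − √694) = 0.036 × (42.6263 − 26.3439) = 0.036 × 16.2824 = 0.5862 W/m².
HCFC-22: Δ = 161 − 1 = 160 ppt = 0.160 ppb; ΔF = 0.21 × 0.160 = 0.0336 W/m².
CF₄: Δ = 78 − 36 = 42 ppt = 0.042 ppb; ΔF = 0.090 × 0.042 = 0.0038 W/m².
Total ΔF = 1.7399 + 0.5862 + 0.0336 + 0.0038 = 2.3635 W/m².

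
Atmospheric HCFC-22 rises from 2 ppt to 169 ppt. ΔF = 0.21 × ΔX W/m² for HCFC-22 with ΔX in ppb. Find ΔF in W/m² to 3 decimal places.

HCFC-22: Δ = 169 − 2 = 167 ppt = 0.167 ppb; ΔF = 0.21 × 0.167 = 0.0351 W/m².

ΔF = 0.035 W/m²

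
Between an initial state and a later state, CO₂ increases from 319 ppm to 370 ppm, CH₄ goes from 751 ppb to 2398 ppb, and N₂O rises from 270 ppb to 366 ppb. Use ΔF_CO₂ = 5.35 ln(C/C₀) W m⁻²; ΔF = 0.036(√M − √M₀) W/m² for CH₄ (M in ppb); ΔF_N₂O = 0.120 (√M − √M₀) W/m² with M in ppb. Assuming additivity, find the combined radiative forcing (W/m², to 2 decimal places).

CO₂: 5.35 × ln(370/319) = 5.35 × ln(1.15987) = 5.35 × 0.14831 = 0.7935 W/m².
CH₄: 0.036 × (√2398 − √751) = 0.036 × (48.9694 − 27.4044) = 0.036 × 21.5650 = 0.7763 W/m².
N₂O: 0.120 × (√366 − √270) = 0.120 × (19.1311 − 16.4317) = 0.120 × 2.6994 = 0.3239 W/m².
Total ΔF = 0.7935 + 0.7763 + 0.3239 = 1.8937 W/m².

ΔF = 1.89 W/m²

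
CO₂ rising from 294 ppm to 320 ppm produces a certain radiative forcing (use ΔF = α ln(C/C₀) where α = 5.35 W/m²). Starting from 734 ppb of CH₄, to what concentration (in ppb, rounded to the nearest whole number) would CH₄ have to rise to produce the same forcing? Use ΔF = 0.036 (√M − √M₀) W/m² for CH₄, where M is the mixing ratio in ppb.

M ≈ 1575 ppb

CO₂ forcing: 5.35 × ln(320/294) = 5.35 × 0.084741 = 0.45336 W/m².
Set 0.036(√M − √734) = 0.45336: √M = 0.45336/0.036 + √734 = 12.5933 + 27.0924 = 39.6857.
M = (39.6857)² = 1574.95 ppb.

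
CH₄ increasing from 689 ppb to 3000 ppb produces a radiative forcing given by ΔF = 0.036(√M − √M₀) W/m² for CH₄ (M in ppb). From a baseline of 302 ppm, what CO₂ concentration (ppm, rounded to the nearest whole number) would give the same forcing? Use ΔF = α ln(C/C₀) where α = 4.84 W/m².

CH₄ forcing: 0.036 × (√3000 − √689) = 0.036 × (54.7723 − 26.2488) = 0.036 × 28.5235 = 1.02685 W/m².
Set 4.84 ln(C/302) = 1.02685: ln(C/302) = 1.02685/4.84 = 0.21216, so C = 302 × e^0.21216 = 302 × 1.23635 = 373.38 ppm.

C ≈ 373 ppm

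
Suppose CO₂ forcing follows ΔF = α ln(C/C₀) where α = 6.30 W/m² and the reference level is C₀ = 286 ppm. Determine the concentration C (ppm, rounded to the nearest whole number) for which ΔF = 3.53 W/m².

C ≈ 501 ppm

Set 6.30 ln(C/286) = 3.53, so ln(C/286) = 3.53/6.30 = 0.56032.
Then C/286 = e^0.56032 = 1.75123, giving C = 286 × 1.75123 = 500.85 ppm.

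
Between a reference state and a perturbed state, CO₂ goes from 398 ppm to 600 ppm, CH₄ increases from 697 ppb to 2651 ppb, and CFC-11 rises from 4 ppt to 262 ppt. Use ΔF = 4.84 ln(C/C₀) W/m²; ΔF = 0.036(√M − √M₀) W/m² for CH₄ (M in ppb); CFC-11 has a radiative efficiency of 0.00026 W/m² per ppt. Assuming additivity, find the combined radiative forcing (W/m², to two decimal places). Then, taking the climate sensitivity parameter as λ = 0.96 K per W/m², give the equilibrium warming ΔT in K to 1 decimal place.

CO₂: 4.84 × ln(600/398) = 4.84 × ln(1.50754) = 4.84 × 0.41048 = 1.9867 W/m².
CH₄: 0.036 × (√2651 − √697) = 0.036 × (51.4879 − 26.4008) = 0.036 × 25.0871 = 0.9031 W/m².
CFC-11: ΔF = 0.00026 × (262 − 4) = 0.00026 × 258 = 0.0671 W/m².
Total ΔF = 1.9867 + 0.9031 + 0.0671 = 2.9569 W/m².
ΔT = λ ΔF = 0.96 × 2.96 = 2.8416 K.

ΔF = 2.96 W/m²; ΔT = 2.8 K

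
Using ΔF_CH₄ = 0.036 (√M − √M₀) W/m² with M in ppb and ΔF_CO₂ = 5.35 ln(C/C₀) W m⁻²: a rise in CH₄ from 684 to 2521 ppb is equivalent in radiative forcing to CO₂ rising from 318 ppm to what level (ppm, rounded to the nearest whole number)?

C ≈ 374 ppm

CH₄ forcing: 0.036 × (√2521 − √684) = 0.036 × (50.2096 − 26.1534) = 0.036 × 24.0562 = 0.86602 W/m².
Set 5.35 ln(C/318) = 0.86602: ln(C/318) = 0.86602/5.35 = 0.16187, so C = 318 × e^0.16187 = 318 × 1.17571 = 373.88 ppm.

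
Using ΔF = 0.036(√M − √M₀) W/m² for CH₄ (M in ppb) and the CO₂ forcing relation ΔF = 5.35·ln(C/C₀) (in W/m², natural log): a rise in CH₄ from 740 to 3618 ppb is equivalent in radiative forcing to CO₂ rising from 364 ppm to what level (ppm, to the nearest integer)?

C ≈ 454 ppm

CH₄ forcing: 0.036 × (√3618 − √740) = 0.036 × (60.1498 − 27.2029) = 0.036 × 32.9469 = 1.18609 W/m².
Set 5.35 ln(C/364) = 1.18609: ln(C/364) = 1.18609/5.35 = 0.22170, so C = 364 × e^0.22170 = 364 × 1.24820 = 454.34 ppm.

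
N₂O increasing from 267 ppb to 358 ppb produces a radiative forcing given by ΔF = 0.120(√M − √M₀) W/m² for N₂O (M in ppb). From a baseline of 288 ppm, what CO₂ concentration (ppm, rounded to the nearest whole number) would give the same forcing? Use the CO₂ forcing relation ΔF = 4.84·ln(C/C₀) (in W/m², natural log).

N₂O forcing: 0.120 × (√358 − √267) = 0.120 × (18.9209 − 16.3401) = 0.120 × 2.5808 = 0.30970 W/m².
Set 4.84 ln(C/288) = 0.30970: ln(C/288) = 0.30970/4.84 = 0.06399, so C = 288 × e^0.06399 = 288 × 1.06608 = 307.03 ppm.

C ≈ 307 ppm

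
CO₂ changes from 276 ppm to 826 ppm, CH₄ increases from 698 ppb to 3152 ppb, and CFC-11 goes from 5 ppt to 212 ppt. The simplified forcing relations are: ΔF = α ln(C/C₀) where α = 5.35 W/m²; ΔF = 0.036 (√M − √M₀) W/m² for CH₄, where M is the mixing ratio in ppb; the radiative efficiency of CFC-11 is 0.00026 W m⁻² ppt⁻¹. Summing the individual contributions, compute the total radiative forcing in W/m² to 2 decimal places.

ΔF = 6.99 W/m²

CO₂: 5.35 × ln(826/276) = 5.35 × ln(2.99275) = 5.35 × 1.09619 = 5.8646 W/m².
CH₄: 0.036 × (√3152 − √698) = 0.036 × (56.1427 − 26.4197) = 0.036 × 29.7230 = 1.0700 W/m².
CFC-11: ΔF = 0.00026 × (212 − 5) = 0.00026 × 207 = 0.0538 W/m².
Total ΔF = 5.8646 + 1.0700 + 0.0538 = 6.9884 W/m².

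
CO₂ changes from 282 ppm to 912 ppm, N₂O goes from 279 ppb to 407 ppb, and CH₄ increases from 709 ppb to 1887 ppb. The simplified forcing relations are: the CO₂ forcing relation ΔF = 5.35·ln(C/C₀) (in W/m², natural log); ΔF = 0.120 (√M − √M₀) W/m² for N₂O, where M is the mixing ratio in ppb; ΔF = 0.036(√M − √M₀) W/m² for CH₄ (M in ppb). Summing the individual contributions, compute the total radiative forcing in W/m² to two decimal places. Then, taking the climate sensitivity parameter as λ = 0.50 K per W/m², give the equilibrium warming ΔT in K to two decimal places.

ΔF = 7.30 W/m²; ΔT = 3.65 K

CO₂: 5.35 × ln(912/282) = 5.35 × ln(3.23404) = 5.35 × 1.17373 = 6.2795 W/m².
N₂O: 0.120 × (√407 − √279) = 0.120 × (20.1742 − 16.7033) = 0.120 × 3.4709 = 0.4165 W/m².
CH₄: 0.036 × (√1887 − √709) = 0.036 × (43.4396 − 26.6271) = 0.036 × 16.8125 = 0.6053 W/m².
Total ΔF = 6.2795 + 0.4165 + 0.6053 = 7.3013 W/m².
ΔT = λ ΔF = 0.50 × 7.30 = 3.6500 K.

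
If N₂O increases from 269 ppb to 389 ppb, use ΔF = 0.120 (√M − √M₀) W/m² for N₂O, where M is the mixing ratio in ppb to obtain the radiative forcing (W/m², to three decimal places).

N₂O: 0.120 × (√389 − √269) = 0.120 × (19.7231 − 16.4012) = 0.120 × 3.3219 = 0.3986 W/m².

ΔF = 0.399 W/m²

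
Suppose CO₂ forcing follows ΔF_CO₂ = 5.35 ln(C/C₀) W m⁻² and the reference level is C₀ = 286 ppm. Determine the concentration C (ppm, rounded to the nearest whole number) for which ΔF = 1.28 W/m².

C ≈ 363 ppm

Set 5.35 ln(C/286) = 1.28, so ln(C/286) = 1.28/5.35 = 0.23925.
Then C/286 = e^0.23925 = 1.27030, giving C = 286 × 1.27030 = 363.31 ppm.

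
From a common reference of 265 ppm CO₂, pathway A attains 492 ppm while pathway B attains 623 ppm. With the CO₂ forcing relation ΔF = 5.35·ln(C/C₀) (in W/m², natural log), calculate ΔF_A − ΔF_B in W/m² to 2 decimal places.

ΔF_A = 5.35 ln(492/265) = 5.35 × 0.61875 = 3.3103 W/m².
ΔF_B = 5.35 ln(623/265) = 5.35 × 0.85482 = 4.5733 W/m².
Difference: 3.3103 − 4.5733 = -1.2630 W/m².

ΔF_A − ΔF_B = -1.26 W/m²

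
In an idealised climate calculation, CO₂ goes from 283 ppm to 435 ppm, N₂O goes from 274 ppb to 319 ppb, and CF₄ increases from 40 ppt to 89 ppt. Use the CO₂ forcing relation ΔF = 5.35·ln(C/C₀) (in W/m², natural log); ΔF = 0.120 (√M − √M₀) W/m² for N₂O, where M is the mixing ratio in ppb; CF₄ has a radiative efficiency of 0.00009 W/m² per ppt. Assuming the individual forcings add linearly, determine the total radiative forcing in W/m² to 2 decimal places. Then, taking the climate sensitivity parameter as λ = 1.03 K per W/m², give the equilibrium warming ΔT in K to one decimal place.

CO₂: 5.35 × ln(435/283) = 5.35 × ln(1.53710) = 5.35 × 0.42990 = 2.3000 W/m².
N₂O: 0.120 × (√319 − √274) = 0.120 × (17.8606 − 16.5529) = 0.120 × 1.3077 = 0.1569 W/m².
CF₄: ΔF = 0.00009 × (89 − 40) = 0.00009 × 49 = 0.0044 W/m².
Total ΔF = 2.3000 + 0.1569 + 0.0044 = 2.4613 W/m².
ΔT = λ ΔF = 1.03 × 2.46 = 2.5338 K.

ΔF = 2.46 W/m²; ΔT = 2.5 K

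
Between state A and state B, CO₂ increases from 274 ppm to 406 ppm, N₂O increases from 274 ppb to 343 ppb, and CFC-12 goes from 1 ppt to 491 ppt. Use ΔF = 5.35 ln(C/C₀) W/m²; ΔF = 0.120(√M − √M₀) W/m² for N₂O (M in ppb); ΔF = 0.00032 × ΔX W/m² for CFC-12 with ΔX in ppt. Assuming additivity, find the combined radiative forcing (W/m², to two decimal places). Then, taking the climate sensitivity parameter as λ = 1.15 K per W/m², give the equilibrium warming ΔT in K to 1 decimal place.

ΔF = 2.50 W/m²; ΔT = 2.9 K

CO₂: 5.35 × ln(406/274) = 5.35 × ln(1.48175) = 5.35 × 0.39322 = 2.1037 W/m².
N₂O: 0.120 × (√343 − √274) = 0.120 × (18.5203 − 16.5529) = 0.120 × 1.9674 = 0.2361 W/m².
CFC-12: ΔF = 0.00032 × (491 − 1) = 0.00032 × 490 = 0.1568 W/m².
Total ΔF = 2.1037 + 0.2361 + 0.1568 = 2.4966 W/m².
ΔT = λ ΔF = 1.15 × 2.50 = 2.8750 K.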